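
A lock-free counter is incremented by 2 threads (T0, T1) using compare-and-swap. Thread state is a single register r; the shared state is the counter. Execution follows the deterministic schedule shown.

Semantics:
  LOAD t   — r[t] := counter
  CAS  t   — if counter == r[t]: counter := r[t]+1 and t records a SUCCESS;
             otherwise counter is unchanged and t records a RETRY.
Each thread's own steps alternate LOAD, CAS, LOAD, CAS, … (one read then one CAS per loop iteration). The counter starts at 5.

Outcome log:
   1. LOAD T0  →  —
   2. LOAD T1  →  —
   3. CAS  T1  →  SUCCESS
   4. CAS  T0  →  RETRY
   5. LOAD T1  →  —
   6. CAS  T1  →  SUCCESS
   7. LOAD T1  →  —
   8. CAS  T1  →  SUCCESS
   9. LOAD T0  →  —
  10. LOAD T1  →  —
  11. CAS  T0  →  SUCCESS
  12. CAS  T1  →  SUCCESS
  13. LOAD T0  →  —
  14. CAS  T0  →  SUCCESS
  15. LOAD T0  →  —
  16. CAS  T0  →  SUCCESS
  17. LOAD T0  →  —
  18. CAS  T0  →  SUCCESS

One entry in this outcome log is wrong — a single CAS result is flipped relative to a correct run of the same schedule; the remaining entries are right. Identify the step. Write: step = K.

Correct run:
#1 T0 reads 5
#2 T1 reads 5
#3 T1 CAS(5→6) writes; counter now 6
#4 T0 CAS(5→6) fails; counter now 6
#5 T1 reads 6
#6 T1 CAS(6→7) writes; counter now 7
#7 T1 reads 7
#8 T1 CAS(7→8) writes; counter now 8
#9 T0 reads 8
#10 T1 reads 8
#11 T0 CAS(8→9) writes; counter now 9
#12 T1 CAS(8→9) fails; counter now 9
#13 T0 reads 9
#14 T0 CAS(9→10) writes; counter now 10
#15 T0 reads 10
#16 T0 CAS(10→11) writes; counter now 11
#17 T0 reads 11
#18 T0 CAS(11→12) writes; counter now 12
Log disagrees first at step 12.

step = 12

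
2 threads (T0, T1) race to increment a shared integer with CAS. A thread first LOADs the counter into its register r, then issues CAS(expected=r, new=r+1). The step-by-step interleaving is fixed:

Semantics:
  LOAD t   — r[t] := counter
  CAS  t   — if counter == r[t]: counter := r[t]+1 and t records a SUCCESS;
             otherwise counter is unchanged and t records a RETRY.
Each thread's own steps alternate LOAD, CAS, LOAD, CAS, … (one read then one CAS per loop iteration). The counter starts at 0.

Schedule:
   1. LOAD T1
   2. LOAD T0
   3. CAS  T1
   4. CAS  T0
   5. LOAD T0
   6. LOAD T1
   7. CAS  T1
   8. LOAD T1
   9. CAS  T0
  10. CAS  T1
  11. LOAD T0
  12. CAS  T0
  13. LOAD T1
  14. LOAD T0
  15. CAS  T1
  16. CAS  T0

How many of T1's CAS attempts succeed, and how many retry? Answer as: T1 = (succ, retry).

T1 = (4, 0)

T1 LOAD — after: cnt=0, r=0 — load
T0 LOAD — after: cnt=0, r=0 — load
T1 CAS — after: cnt=1, r=0 — ok
T0 CAS — after: cnt=1, r=0 — retry
T0 LOAD — after: cnt=1, r=1 — load
T1 LOAD — after: cnt=1, r=1 — load
T1 CAS — after: cnt=2, r=1 — ok
T1 LOAD — after: cnt=2, r=2 — load
T0 CAS — after: cnt=2, r=1 — retry
T1 CAS — after: cnt=3, r=2 — ok
T0 LOAD — after: cnt=3, r=3 — load
T0 CAS — after: cnt=4, r=3 — ok
T1 LOAD — after: cnt=4, r=4 — load
T0 LOAD — after: cnt=4, r=4 — load
T1 CAS — after: cnt=5, r=4 — ok
T0 CAS — after: cnt=5, r=4 — retry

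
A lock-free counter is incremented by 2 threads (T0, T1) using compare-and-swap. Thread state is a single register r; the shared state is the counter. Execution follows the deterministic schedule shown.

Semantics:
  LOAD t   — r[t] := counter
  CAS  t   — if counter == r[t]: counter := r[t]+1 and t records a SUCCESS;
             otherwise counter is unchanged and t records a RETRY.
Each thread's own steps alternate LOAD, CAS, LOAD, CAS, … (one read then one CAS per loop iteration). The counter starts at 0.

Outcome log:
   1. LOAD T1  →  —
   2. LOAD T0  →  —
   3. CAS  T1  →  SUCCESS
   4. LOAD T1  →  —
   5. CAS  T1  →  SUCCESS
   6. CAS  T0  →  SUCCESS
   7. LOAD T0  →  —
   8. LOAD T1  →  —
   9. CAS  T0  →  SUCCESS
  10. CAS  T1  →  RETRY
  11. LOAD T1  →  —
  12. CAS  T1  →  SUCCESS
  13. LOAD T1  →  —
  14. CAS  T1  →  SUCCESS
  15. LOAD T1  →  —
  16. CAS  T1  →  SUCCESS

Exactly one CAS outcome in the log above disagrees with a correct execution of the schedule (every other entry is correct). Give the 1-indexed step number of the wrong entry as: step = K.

Reference trace:
T1 LOAD — after: cnt=0, r=0 — load
T0 LOAD — after: cnt=0, r=0 — load
T1 CAS — after: cnt=1, r=0 — ok
T1 LOAD — after: cnt=1, r=1 — load
T1 CAS — after: cnt=2, r=1 — ok
T0 CAS — after: cnt=2, r=0 — retry
T0 LOAD — after: cnt=2, r=2 — load
T1 LOAD — after: cnt=2, r=2 — load
T0 CAS — after: cnt=3, r=2 — ok
T1 CAS — after: cnt=3, r=2 — retry
T1 LOAD — after: cnt=3, r=3 — load
T1 CAS — after: cnt=4, r=3 — ok
T1 LOAD — after: cnt=4, r=4 — load
T1 CAS — after: cnt=5, r=4 — ok
T1 LOAD — after: cnt=5, r=5 — load
T1 CAS — after: cnt=6, r=5 — ok
Log disagrees first at step 6.

step = 6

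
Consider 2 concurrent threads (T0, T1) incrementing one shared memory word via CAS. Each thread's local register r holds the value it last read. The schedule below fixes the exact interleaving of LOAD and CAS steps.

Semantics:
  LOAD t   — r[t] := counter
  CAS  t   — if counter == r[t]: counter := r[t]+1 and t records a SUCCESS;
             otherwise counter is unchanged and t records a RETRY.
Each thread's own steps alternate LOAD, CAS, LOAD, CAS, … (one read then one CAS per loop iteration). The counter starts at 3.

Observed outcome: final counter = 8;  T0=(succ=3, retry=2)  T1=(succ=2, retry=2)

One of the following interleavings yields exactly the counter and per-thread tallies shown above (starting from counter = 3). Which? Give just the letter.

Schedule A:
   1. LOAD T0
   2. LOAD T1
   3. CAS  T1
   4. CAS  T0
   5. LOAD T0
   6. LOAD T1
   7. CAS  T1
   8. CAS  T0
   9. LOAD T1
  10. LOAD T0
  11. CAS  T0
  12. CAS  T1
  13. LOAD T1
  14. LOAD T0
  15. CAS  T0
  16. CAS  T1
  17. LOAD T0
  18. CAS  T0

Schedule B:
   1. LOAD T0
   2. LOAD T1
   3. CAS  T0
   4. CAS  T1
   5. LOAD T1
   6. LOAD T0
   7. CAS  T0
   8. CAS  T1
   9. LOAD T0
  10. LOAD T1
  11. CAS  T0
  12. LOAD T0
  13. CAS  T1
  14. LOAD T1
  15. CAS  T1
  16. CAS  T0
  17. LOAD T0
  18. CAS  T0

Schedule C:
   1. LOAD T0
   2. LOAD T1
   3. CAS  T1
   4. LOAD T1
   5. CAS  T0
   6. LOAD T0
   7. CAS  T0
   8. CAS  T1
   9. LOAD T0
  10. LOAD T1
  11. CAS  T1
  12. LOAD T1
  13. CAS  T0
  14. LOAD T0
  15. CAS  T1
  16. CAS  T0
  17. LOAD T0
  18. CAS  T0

Simulating candidate A:
T0 LOAD — after: cnt=3, r=3 — load
T1 LOAD — after: cnt=3, r=3 — load
T1 CAS — after: cnt=4, r=3 — ok
T0 CAS — after: cnt=4, r=3 — retry
T0 LOAD — after: cnt=4, r=4 — load
T1 LOAD — after: cnt=4, r=4 — load
T1 CAS — after: cnt=5, r=4 — ok
T0 CAS — after: cnt=5, r=4 — retry
T1 LOAD — after: cnt=5, r=5 — load
T0 LOAD — after: cnt=5, r=5 — load
T0 CAS — after: cnt=6, r=5 — ok
T1 CAS — after: cnt=6, r=5 — retry
T1 LOAD — after: cnt=6, r=6 — load
T0 LOAD — after: cnt=6, r=6 — load
T0 CAS — after: cnt=7, r=6 — ok
T1 CAS — after: cnt=7, r=6 — retry
T0 LOAD — after: cnt=7, r=7 — load
T0 CAS — after: cnt=8, r=7 — ok

A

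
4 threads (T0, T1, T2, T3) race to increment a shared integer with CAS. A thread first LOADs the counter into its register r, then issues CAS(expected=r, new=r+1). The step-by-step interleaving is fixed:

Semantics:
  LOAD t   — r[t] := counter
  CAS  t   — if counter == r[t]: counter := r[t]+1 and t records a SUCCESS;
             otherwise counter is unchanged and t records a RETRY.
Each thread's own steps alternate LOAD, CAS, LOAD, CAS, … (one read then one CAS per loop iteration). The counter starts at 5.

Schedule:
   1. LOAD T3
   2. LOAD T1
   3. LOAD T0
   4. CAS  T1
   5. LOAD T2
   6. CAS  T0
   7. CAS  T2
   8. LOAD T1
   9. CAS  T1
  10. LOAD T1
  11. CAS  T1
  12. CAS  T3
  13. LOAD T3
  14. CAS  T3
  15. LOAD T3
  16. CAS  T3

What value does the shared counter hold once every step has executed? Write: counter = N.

counter = 11

[1] T3.load  rd  (counter 5, T3.r 5)
[2] T1.load  rd  (counter 5, T1.r 5)
[3] T0.load  rd  (counter 5, T0.r 5)
[4] T1.cas  hit  (counter 6, T1.r 5)
[5] T2.load  rd  (counter 6, T2.r 6)
[6] T0.cas  miss  (counter 6, T0.r 5)
[7] T2.cas  hit  (counter 7, T2.r 6)
[8] T1.load  rd  (counter 7, T1.r 7)
[9] T1.cas  hit  (counter 8, T1.r 7)
[10] T1.load  rd  (counter 8, T1.r 8)
[11] T1.cas  hit  (counter 9, T1.r 8)
[12] T3.cas  miss  (counter 9, T3.r 5)
[13] T3.load  rd  (counter 9, T3.r 9)
[14] T3.cas  hit  (counter 10, T3.r 9)
[15] T3.load  rd  (counter 10, T3.r 10)
[16] T3.cas  hit  (counter 11, T3.r 10)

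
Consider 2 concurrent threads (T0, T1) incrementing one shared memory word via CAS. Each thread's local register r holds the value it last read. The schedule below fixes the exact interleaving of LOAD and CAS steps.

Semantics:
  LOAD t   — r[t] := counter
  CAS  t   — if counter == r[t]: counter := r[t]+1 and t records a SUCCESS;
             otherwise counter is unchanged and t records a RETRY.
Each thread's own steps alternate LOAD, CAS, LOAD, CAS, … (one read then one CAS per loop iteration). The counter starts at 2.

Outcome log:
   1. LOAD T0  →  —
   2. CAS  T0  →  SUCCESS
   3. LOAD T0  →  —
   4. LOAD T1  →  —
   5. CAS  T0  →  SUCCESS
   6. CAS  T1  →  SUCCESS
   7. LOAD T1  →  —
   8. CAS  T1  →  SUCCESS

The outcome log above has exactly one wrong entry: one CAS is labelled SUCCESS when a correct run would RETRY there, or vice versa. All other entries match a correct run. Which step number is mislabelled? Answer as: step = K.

step = 6

Re-executing:
step 1: T0 LOAD ⇒ load; ctr=2 reg=2
step 2: T0 CAS ⇒ ok; ctr=3 reg=2
step 3: T0 LOAD ⇒ load; ctr=3 reg=3
step 4: T1 LOAD ⇒ load; ctr=3 reg=3
step 5: T0 CAS ⇒ ok; ctr=4 reg=3
step 6: T1 CAS ⇒ retry; ctr=4 reg=3
step 7: T1 LOAD ⇒ load; ctr=4 reg=4
step 8: T1 CAS ⇒ ok; ctr=5 reg=4
Flip is step 6.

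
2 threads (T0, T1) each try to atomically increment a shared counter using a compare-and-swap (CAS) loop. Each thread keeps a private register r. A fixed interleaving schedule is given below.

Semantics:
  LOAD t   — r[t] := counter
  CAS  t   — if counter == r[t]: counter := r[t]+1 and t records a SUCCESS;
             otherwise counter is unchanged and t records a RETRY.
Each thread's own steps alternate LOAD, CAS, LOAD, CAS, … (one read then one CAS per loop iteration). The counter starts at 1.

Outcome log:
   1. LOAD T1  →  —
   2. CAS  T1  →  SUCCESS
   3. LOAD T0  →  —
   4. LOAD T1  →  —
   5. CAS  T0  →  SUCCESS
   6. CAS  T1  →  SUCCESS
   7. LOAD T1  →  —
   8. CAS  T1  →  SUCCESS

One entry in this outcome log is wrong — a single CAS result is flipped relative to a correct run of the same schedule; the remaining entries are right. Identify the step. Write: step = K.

Re-executing:
1. LOAD T1 → mem=1 r[T1]=1 [LOAD]
2. CAS T1 → mem=2 r[T1]=1 [OK]
3. LOAD T0 → mem=2 r[T0]=2 [LOAD]
4. LOAD T1 → mem=2 r[T1]=2 [LOAD]
5. CAS T0 → mem=3 r[T0]=2 [OK]
6. CAS T1 → mem=3 r[T1]=2 [RETRY]
7. LOAD T1 → mem=3 r[T1]=3 [LOAD]
8. CAS T1 → mem=4 r[T1]=3 [OK]
Log disagrees first at step 6.

step = 6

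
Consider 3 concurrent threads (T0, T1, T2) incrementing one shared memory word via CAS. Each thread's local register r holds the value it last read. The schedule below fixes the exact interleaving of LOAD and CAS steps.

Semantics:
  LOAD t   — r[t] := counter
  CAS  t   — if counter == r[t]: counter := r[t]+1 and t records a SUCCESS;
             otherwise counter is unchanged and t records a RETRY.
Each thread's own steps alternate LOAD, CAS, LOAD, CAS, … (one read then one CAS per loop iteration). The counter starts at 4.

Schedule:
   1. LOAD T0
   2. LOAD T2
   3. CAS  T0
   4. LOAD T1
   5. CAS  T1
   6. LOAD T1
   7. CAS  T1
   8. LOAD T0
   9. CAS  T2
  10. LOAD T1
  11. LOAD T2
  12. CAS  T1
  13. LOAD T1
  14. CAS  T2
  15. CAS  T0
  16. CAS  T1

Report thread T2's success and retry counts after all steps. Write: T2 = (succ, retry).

T2 = (0, 2)

   1) LOAD T0:  M=4  r_T0=4
   2) LOAD T2:  M=4  r_T2=4
   3) CAS  T0:  M=5  r_T0=4 ✓
   4) LOAD T1:  M=5  r_T1=5
   5) CAS  T1:  M=6  r_T1=5 ✓
   6) LOAD T1:  M=6  r_T1=6
   7) CAS  T1:  M=7  r_T1=6 ✓
   8) LOAD T0:  M=7  r_T0=7
   9) CAS  T2:  M=7  r_T2=4 ✗
  10) LOAD T1:  M=7  r_T1=7
  11) LOAD T2:  M=7  r_T2=7
  12) CAS  T1:  M=8  r_T1=7 ✓
  13) LOAD T1:  M=8  r_T1=8
  14) CAS  T2:  M=8  r_T2=7 ✗
  15) CAS  T0:  M=8  r_T0=7 ✗
  16) CAS  T1:  M=9  r_T1=8 ✓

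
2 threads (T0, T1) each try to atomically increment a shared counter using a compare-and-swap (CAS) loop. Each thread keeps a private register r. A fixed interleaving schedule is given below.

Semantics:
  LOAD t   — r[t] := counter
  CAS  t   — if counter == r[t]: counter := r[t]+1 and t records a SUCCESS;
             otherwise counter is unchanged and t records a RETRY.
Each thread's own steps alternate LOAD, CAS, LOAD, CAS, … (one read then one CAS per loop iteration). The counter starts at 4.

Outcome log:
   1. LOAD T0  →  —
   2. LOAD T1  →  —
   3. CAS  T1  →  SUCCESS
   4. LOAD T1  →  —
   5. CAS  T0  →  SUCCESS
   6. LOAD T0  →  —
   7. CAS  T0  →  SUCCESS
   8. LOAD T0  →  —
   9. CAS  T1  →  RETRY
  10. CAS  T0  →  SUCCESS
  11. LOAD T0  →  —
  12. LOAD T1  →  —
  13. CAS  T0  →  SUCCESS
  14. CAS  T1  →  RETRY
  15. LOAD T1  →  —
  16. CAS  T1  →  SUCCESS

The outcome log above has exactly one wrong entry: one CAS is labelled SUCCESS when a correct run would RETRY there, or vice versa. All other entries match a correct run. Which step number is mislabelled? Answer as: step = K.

step = 5

Correct run:
1. LOAD T0 → mem=4 r[T0]=4 [LOAD]
2. LOAD T1 → mem=4 r[T1]=4 [LOAD]
3. CAS T1 → mem=5 r[T1]=4 [OK]
4. LOAD T1 → mem=5 r[T1]=5 [LOAD]
5. CAS T0 → mem=5 r[T0]=4 [RETRY]
6. LOAD T0 → mem=5 r[T0]=5 [LOAD]
7. CAS T0 → mem=6 r[T0]=5 [OK]
8. LOAD T0 → mem=6 r[T0]=6 [LOAD]
9. CAS T1 → mem=6 r[T1]=5 [RETRY]
10. CAS T0 → mem=7 r[T0]=6 [OK]
11. LOAD T0 → mem=7 r[T0]=7 [LOAD]
12. LOAD T1 → mem=7 r[T1]=7 [LOAD]
13. CAS T0 → mem=8 r[T0]=7 [OK]
14. CAS T1 → mem=8 r[T1]=7 [RETRY]
15. LOAD T1 → mem=8 r[T1]=8 [LOAD]
16. CAS T1 → mem=9 r[T1]=8 [OK]
Flip is step 5.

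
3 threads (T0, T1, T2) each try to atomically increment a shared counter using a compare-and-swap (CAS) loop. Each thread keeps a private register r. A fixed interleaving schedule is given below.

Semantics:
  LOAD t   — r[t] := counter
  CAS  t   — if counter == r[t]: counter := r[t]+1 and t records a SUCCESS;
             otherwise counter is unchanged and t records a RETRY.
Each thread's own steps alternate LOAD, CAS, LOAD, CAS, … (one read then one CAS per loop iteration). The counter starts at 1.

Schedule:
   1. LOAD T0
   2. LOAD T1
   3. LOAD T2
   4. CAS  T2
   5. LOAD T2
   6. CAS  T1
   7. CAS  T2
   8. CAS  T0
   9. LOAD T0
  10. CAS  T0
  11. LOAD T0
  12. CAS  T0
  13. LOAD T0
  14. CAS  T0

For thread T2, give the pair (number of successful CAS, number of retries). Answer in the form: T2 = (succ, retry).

1. LOAD T0 → mem=1 r[T0]=1 [LOAD]
2. LOAD T1 → mem=1 r[T1]=1 [LOAD]
3. LOAD T2 → mem=1 r[T2]=1 [LOAD]
4. CAS T2 → mem=2 r[T2]=1 [OK]
5. LOAD T2 → mem=2 r[T2]=2 [LOAD]
6. CAS T1 → mem=2 r[T1]=1 [RETRY]
7. CAS T2 → mem=3 r[T2]=2 [OK]
8. CAS T0 → mem=3 r[T0]=1 [RETRY]
9. LOAD T0 → mem=3 r[T0]=3 [LOAD]
10. CAS T0 → mem=4 r[T0]=3 [OK]
11. LOAD T0 → mem=4 r[T0]=4 [LOAD]
12. CAS T0 → mem=5 r[T0]=4 [OK]
13. LOAD T0 → mem=5 r[T0]=5 [LOAD]
14. CAS T0 → mem=6 r[T0]=5 [OK]

T2 = (2, 0)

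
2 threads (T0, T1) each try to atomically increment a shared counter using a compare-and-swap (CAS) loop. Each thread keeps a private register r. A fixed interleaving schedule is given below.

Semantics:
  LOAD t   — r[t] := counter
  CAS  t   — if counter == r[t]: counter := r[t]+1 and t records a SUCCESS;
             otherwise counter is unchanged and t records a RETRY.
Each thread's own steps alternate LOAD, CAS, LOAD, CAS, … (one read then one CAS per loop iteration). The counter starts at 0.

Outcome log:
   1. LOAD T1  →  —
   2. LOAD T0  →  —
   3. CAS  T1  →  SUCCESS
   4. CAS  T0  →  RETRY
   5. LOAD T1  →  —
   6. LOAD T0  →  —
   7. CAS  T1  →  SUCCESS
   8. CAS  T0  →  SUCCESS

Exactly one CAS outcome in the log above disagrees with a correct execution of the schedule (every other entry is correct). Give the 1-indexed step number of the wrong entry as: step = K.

step = 8

Reference trace:
T1 LOAD — after: cnt=0, r=0 — load
T0 LOAD — after: cnt=0, r=0 — load
T1 CAS — after: cnt=1, r=0 — ok
T0 CAS — after: cnt=1, r=0 — retry
T1 LOAD — after: cnt=1, r=1 — load
T0 LOAD — after: cnt=1, r=1 — load
T1 CAS — after: cnt=2, r=1 — ok
T0 CAS — after: cnt=2, r=1 — retry
Mismatch at 8.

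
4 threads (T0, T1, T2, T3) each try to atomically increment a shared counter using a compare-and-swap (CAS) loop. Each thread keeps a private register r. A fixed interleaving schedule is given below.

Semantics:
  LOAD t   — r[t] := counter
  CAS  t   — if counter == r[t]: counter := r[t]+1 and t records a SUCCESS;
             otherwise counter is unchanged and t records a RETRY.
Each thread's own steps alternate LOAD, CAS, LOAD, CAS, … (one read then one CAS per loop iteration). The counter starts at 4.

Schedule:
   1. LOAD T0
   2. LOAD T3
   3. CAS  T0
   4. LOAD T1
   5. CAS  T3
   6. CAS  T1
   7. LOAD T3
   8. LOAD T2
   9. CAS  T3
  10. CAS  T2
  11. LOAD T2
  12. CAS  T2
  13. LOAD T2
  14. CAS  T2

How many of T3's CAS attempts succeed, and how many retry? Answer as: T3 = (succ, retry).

T3 = (1, 1)

[1] T0.load  rd  (counter 4, T0.r 4)
[2] T3.load  rd  (counter 4, T3.r 4)
[3] T0.cas  hit  (counter 5, T0.r 4)
[4] T1.load  rd  (counter 5, T1.r 5)
[5] T3.cas  miss  (counter 5, T3.r 4)
[6] T1.cas  hit  (counter 6, T1.r 5)
[7] T3.load  rd  (counter 6, T3.r 6)
[8] T2.load  rd  (counter 6, T2.r 6)
[9] T3.cas  hit  (counter 7, T3.r 6)
[10] T2.cas  miss  (counter 7, T2.r 6)
[11] T2.load  rd  (counter 7, T2.r 7)
[12] T2.cas  hit  (counter 8, T2.r 7)
[13] T2.load  rd  (counter 8, T2.r 8)
[14] T2.cas  hit  (counter 9, T2.r 8)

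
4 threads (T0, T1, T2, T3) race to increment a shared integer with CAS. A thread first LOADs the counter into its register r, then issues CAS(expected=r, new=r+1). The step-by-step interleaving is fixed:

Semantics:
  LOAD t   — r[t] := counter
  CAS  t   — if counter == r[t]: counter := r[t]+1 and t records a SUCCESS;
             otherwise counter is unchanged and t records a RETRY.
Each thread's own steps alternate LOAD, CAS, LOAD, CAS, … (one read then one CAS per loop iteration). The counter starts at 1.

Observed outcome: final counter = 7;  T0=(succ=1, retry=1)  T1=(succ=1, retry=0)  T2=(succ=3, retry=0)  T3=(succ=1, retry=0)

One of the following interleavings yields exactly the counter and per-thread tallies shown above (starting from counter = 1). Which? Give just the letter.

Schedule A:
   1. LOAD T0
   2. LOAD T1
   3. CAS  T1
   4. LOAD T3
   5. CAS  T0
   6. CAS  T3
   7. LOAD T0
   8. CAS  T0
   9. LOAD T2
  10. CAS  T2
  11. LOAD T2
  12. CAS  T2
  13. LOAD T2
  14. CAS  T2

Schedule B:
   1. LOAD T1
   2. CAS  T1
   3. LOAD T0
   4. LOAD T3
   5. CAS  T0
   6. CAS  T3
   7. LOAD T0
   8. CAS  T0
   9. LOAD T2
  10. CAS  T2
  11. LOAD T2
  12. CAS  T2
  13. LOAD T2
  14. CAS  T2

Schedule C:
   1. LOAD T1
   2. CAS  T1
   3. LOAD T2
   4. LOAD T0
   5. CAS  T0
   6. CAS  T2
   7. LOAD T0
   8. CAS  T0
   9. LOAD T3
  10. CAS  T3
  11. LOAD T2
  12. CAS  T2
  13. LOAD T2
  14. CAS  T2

Simulating candidate A:
T0 LOAD — after: cnt=1, r=1 — load
T1 LOAD — after: cnt=1, r=1 — load
T1 CAS — after: cnt=2, r=1 — ok
T3 LOAD — after: cnt=2, r=2 — load
T0 CAS — after: cnt=2, r=1 — retry
T3 CAS — after: cnt=3, r=2 — ok
T0 LOAD — after: cnt=3, r=3 — load
T0 CAS — after: cnt=4, r=3 — ok
T2 LOAD — after: cnt=4, r=4 — load
T2 CAS — after: cnt=5, r=4 — ok
T2 LOAD — after: cnt=5, r=5 — load
T2 CAS — after: cnt=6, r=5 — ok
T2 LOAD — after: cnt=6, r=6 — load
T2 CAS — after: cnt=7, r=6 — ok

A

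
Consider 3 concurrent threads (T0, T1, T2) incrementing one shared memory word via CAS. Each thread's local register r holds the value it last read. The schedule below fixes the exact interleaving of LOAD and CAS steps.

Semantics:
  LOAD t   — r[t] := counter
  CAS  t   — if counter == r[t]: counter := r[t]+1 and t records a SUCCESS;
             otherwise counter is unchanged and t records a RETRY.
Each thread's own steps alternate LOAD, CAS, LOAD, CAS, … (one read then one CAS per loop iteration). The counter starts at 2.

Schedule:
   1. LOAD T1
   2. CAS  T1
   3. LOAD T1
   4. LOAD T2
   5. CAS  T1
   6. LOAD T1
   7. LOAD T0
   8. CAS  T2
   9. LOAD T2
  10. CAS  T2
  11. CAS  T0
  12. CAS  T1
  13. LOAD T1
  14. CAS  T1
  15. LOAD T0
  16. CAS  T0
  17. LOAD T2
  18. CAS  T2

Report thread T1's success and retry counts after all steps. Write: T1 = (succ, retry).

[1] T1.load  rd  (counter 2, T1.r 2)
[2] T1.cas  hit  (counter 3, T1.r 2)
[3] T1.load  rd  (counter 3, T1.r 3)
[4] T2.load  rd  (counter 3, T2.r 3)
[5] T1.cas  hit  (counter 4, T1.r 3)
[6] T1.load  rd  (counter 4, T1.r 4)
[7] T0.load  rd  (counter 4, T0.r 4)
[8] T2.cas  miss  (counter 4, T2.r 3)
[9] T2.load  rd  (counter 4, T2.r 4)
[10] T2.cas  hit  (counter 5, T2.r 4)
[11] T0.cas  miss  (counter 5, T0.r 4)
[12] T1.cas  miss  (counter 5, T1.r 4)
[13] T1.load  rd  (counter 5, T1.r 5)
[14] T1.cas  hit  (counter 6, T1.r 5)
[15] T0.load  rd  (counter 6, T0.r 6)
[16] T0.cas  hit  (counter 7, T0.r 6)
[17] T2.load  rd  (counter 7, T2.r 7)
[18] T2.cas  hit  (counter 8, T2.r 7)

T1 = (3, 1)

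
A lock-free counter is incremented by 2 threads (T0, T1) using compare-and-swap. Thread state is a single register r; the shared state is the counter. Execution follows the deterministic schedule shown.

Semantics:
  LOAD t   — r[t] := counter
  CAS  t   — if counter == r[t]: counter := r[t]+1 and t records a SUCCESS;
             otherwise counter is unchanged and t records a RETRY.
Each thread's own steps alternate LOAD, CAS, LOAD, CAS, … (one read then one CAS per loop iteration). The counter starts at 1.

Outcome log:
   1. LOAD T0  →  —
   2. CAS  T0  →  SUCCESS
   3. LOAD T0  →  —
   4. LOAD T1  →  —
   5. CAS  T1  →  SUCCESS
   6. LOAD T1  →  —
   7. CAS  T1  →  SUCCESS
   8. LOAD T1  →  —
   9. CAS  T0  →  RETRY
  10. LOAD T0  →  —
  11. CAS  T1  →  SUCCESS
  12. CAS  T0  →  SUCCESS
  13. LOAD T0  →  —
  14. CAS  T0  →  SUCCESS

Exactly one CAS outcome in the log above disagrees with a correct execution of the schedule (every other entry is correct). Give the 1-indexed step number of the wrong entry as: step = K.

step = 12

Re-executing:
step 1: T0 LOAD ⇒ load; ctr=1 reg=1
step 2: T0 CAS ⇒ ok; ctr=2 reg=1
step 3: T0 LOAD ⇒ load; ctr=2 reg=2
step 4: T1 LOAD ⇒ load; ctr=2 reg=2
step 5: T1 CAS ⇒ ok; ctr=3 reg=2
step 6: T1 LOAD ⇒ load; ctr=3 reg=3
step 7: T1 CAS ⇒ ok; ctr=4 reg=3
step 8: T1 LOAD ⇒ load; ctr=4 reg=4
step 9: T0 CAS ⇒ retry; ctr=4 reg=2
step 10: T0 LOAD ⇒ load; ctr=4 reg=4
step 11: T1 CAS ⇒ ok; ctr=5 reg=4
step 12: T0 CAS ⇒ retry; ctr=5 reg=4
step 13: T0 LOAD ⇒ load; ctr=5 reg=5
step 14: T0 CAS ⇒ ok; ctr=6 reg=5
Mismatch at 12.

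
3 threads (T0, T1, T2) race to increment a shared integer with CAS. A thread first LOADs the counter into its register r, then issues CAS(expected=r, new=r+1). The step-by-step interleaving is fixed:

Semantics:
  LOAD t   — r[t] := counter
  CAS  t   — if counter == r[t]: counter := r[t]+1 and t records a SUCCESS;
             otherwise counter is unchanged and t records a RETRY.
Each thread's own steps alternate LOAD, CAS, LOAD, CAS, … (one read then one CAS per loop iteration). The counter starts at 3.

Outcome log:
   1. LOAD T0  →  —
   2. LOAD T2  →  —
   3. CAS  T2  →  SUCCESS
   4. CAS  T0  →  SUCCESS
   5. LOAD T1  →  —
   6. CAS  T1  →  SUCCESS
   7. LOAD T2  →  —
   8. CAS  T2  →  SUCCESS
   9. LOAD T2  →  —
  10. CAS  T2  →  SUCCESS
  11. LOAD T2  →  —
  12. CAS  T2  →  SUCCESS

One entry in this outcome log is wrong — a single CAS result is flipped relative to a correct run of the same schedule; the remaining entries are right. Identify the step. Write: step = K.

Correct run:
[1] T0.load  rd  (counter 3, T0.r 3)
[2] T2.load  rd  (counter 3, T2.r 3)
[3] T2.cas  hit  (counter 4, T2.r 3)
[4] T0.cas  miss  (counter 4, T0.r 3)
[5] T1.load  rd  (counter 4, T1.r 4)
[6] T1.cas  hit  (counter 5, T1.r 4)
[7] T2.load  rd  (counter 5, T2.r 5)
[8] T2.cas  hit  (counter 6, T2.r 5)
[9] T2.load  rd  (counter 6, T2.r 6)
[10] T2.cas  hit  (counter 7, T2.r 6)
[11] T2.load  rd  (counter 7, T2.r 7)
[12] T2.cas  hit  (counter 8, T2.r 7)
Mismatch at 4.

step = 4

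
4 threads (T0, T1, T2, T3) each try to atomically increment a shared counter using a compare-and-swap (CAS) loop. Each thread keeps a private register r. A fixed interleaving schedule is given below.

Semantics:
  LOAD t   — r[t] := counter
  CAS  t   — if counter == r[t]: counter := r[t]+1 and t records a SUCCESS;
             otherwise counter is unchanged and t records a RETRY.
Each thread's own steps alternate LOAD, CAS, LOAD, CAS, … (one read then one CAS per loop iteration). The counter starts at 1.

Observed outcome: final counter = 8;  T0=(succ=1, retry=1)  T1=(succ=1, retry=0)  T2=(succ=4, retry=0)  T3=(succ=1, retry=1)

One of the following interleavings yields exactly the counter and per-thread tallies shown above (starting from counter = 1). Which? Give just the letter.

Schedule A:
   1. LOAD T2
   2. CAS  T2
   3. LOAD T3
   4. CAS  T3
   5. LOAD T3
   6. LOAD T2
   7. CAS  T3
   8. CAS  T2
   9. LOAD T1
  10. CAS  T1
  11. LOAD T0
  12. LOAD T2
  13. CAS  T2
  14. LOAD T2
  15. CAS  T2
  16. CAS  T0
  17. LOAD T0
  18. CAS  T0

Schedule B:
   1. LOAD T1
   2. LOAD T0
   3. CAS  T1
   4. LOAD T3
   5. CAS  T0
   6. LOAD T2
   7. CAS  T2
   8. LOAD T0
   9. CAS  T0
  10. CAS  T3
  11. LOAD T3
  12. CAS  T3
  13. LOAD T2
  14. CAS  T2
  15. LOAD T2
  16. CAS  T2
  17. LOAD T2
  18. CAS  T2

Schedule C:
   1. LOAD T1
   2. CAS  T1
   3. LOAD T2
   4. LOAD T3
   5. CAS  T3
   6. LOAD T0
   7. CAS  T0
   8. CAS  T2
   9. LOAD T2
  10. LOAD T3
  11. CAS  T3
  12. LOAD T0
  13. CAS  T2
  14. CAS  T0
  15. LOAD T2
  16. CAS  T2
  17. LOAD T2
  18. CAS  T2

Simulating candidate B:
step 1: T1 LOAD ⇒ load; ctr=1 reg=1
step 2: T0 LOAD ⇒ load; ctr=1 reg=1
step 3: T1 CAS ⇒ ok; ctr=2 reg=1
step 4: T3 LOAD ⇒ load; ctr=2 reg=2
step 5: T0 CAS ⇒ retry; ctr=2 reg=1
step 6: T2 LOAD ⇒ load; ctr=2 reg=2
step 7: T2 CAS ⇒ ok; ctr=3 reg=2
step 8: T0 LOAD ⇒ load; ctr=3 reg=3
step 9: T0 CAS ⇒ ok; ctr=4 reg=3
step 10: T3 CAS ⇒ retry; ctr=4 reg=2
step 11: T3 LOAD ⇒ load; ctr=4 reg=4
step 12: T3 CAS ⇒ ok; ctr=5 reg=4
step 13: T2 LOAD ⇒ load; ctr=5 reg=5
step 14: T2 CAS ⇒ ok; ctr=6 reg=5
step 15: T2 LOAD ⇒ load; ctr=6 reg=6
step 16: T2 CAS ⇒ ok; ctr=7 reg=6
step 17: T2 LOAD ⇒ load; ctr=7 reg=7
step 18: T2 CAS ⇒ ok; ctr=8 reg=7

B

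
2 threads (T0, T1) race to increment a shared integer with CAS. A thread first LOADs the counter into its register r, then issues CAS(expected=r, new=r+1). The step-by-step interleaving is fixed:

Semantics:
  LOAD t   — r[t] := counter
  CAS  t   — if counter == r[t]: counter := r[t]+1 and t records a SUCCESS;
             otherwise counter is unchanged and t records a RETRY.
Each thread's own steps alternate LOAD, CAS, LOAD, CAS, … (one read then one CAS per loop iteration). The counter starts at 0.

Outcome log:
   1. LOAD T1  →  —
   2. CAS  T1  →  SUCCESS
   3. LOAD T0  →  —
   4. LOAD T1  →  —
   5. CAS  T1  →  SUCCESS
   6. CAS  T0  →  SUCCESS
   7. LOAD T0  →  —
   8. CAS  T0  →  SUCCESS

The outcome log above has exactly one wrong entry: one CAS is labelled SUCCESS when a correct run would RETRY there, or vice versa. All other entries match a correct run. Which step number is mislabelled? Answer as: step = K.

Reference trace:
[1] T1.load  rd  (counter 0, T1.r 0)
[2] T1.cas  hit  (counter 1, T1.r 0)
[3] T0.load  rd  (counter 1, T0.r 1)
[4] T1.load  rd  (counter 1, T1.r 1)
[5] T1.cas  hit  (counter 2, T1.r 1)
[6] T0.cas  miss  (counter 2, T0.r 1)
[7] T0.load  rd  (counter 2, T0.r 2)
[8] T0.cas  hit  (counter 3, T0.r 2)
Flip is step 6.

step = 6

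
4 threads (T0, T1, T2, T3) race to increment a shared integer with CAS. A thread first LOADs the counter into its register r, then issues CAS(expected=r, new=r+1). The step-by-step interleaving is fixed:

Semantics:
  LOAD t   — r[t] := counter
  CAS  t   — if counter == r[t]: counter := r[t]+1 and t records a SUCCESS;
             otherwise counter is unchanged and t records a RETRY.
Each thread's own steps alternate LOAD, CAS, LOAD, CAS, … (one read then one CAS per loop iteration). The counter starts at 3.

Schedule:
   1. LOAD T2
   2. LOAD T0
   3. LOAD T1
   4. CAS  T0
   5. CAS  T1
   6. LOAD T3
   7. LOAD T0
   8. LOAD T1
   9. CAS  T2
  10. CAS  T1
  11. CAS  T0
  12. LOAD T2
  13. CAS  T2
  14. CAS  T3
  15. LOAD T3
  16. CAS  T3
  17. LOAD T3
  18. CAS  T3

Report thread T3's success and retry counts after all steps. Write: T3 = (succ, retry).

T3 = (2, 1)

[1] T2.load  rd  (counter 3, T2.r 3)
[2] T0.load  rd  (counter 3, T0.r 3)
[3] T1.load  rd  (counter 3, T1.r 3)
[4] T0.cas  hit  (counter 4, T0.r 3)
[5] T1.cas  miss  (counter 4, T1.r 3)
[6] T3.load  rd  (counter 4, T3.r 4)
[7] T0.load  rd  (counter 4, T0.r 4)
[8] T1.load  rd  (counter 4, T1.r 4)
[9] T2.cas  miss  (counter 4, T2.r 3)
[10] T1.cas  hit  (counter 5, T1.r 4)
[11] T0.cas  miss  (counter 5, T0.r 4)
[12] T2.load  rd  (counter 5, T2.r 5)
[13] T2.cas  hit  (counter 6, T2.r 5)
[14] T3.cas  miss  (counter 6, T3.r 4)
[15] T3.load  rd  (counter 6, T3.r 6)
[16] T3.cas  hit  (counter 7, T3.r 6)
[17] T3.load  rd  (counter 7, T3.r 7)
[18] T3.cas  hit  (counter 8, T3.r 7)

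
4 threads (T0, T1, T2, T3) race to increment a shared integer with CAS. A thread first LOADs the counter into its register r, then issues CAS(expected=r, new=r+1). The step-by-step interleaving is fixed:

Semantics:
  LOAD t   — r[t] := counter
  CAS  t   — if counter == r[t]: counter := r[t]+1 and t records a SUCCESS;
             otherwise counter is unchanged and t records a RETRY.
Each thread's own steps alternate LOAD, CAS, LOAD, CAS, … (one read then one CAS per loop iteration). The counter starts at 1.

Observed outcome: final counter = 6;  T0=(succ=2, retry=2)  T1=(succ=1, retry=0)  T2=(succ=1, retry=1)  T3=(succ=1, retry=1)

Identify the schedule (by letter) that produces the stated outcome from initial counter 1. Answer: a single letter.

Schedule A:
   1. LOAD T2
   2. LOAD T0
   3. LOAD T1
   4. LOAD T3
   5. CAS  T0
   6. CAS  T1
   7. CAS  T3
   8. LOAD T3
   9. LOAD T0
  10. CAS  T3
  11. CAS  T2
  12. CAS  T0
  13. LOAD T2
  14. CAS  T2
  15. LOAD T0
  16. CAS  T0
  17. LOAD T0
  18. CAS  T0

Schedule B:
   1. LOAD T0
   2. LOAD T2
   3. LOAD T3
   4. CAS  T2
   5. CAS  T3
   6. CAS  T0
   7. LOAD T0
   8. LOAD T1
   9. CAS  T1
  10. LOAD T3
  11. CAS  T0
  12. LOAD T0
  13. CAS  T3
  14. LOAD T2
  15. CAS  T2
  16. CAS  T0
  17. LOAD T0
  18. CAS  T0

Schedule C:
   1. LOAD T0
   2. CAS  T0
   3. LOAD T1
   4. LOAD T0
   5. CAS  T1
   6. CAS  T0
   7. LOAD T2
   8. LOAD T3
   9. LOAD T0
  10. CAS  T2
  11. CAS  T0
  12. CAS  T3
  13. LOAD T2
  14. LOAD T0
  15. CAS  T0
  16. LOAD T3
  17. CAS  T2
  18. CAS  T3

Tracing schedule C:
   1) LOAD T0:  M=1  r_T0=1
   2) CAS  T0:  M=2  r_T0=1 ✓
   3) LOAD T1:  M=2  r_T1=2
   4) LOAD T0:  M=2  r_T0=2
   5) CAS  T1:  M=3  r_T1=2 ✓
   6) CAS  T0:  M=3  r_T0=2 ✗
   7) LOAD T2:  M=3  r_T2=3
   8) LOAD T3:  M=3  r_T3=3
   9) LOAD T0:  M=3  r_T0=3
  10) CAS  T2:  M=4  r_T2=3 ✓
  11) CAS  T0:  M=4  r_T0=3 ✗
  12) CAS  T3:  M=4  r_T3=3 ✗
  13) LOAD T2:  M=4  r_T2=4
  14) LOAD T0:  M=4  r_T0=4
  15) CAS  T0:  M=5  r_T0=4 ✓
  16) LOAD T3:  M=5  r_T3=5
  17) CAS  T2:  M=5  r_T2=4 ✗
  18) CAS  T3:  M=6  r_T3=5 ✓

C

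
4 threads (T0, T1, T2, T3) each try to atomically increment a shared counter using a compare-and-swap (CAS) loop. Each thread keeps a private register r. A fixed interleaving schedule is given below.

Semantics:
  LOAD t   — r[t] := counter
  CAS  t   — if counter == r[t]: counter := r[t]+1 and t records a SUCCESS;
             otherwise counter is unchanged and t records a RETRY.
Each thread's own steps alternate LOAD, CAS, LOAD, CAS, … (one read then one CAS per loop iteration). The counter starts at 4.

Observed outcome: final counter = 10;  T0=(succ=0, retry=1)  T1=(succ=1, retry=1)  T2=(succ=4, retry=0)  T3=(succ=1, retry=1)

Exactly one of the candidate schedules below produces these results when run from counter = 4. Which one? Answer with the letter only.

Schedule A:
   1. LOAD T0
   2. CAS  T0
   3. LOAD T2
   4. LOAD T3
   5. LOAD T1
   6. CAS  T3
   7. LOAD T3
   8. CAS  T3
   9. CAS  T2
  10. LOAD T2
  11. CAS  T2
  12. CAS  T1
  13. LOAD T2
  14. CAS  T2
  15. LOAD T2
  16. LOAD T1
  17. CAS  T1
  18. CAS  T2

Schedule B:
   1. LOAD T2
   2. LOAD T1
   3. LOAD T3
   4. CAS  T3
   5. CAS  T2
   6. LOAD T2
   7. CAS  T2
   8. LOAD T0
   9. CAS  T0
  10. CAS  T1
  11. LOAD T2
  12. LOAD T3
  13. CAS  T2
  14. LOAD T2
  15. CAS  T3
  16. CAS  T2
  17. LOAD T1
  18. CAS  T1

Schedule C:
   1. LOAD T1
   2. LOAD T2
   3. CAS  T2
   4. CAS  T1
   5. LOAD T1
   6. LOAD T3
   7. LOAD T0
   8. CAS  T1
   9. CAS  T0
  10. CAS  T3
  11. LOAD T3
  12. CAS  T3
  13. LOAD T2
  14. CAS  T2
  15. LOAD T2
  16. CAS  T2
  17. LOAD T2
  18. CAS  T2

C

Run C:
T1 LOAD — after: cnt=4, r=4 — load
T2 LOAD — after: cnt=4, r=4 — load
T2 CAS — after: cnt=5, r=4 — ok
T1 CAS — after: cnt=5, r=4 — retry
T1 LOAD — after: cnt=5, r=5 — load
T3 LOAD — after: cnt=5, r=5 — load
T0 LOAD — after: cnt=5, r=5 — load
T1 CAS — after: cnt=6, r=5 — ok
T0 CAS — after: cnt=6, r=5 — retry
T3 CAS — after: cnt=6, r=5 — retry
T3 LOAD — after: cnt=6, r=6 — load
T3 CAS — after: cnt=7, r=6 — ok
T2 LOAD — after: cnt=7, r=7 — load
T2 CAS — after: cnt=8, r=7 — ok
T2 LOAD — after: cnt=8, r=8 — load
T2 CAS — after: cnt=9, r=8 — ok
T2 LOAD — after: cnt=9, r=9 — load
T2 CAS — after: cnt=10, r=9 — ok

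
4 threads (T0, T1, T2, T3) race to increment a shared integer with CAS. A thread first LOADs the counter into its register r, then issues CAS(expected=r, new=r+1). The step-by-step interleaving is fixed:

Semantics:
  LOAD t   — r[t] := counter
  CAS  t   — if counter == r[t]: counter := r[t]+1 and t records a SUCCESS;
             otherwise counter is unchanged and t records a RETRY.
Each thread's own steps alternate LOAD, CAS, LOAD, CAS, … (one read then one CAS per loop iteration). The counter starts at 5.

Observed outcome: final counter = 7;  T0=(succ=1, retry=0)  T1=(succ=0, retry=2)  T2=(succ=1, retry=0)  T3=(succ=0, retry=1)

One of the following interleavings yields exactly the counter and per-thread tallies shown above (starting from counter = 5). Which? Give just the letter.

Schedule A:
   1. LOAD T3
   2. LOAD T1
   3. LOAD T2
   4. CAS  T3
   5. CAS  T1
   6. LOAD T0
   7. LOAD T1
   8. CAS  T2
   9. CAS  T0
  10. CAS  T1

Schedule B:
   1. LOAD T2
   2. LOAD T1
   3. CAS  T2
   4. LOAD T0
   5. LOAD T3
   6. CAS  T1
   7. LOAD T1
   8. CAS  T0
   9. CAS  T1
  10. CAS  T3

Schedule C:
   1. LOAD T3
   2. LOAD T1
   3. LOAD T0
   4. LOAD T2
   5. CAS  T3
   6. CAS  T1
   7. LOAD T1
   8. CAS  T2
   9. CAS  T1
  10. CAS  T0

B

Run B:
   1) LOAD T2:  M=5  r_T2=5
   2) LOAD T1:  M=5  r_T1=5
   3) CAS  T2:  M=6  r_T2=5 ✓
   4) LOAD T0:  M=6  r_T0=6
   5) LOAD T3:  M=6  r_T3=6
   6) CAS  T1:  M=6  r_T1=5 ✗
   7) LOAD T1:  M=6  r_T1=6
   8) CAS  T0:  M=7  r_T0=6 ✓
   9) CAS  T1:  M=7  r_T1=6 ✗
  10) CAS  T3:  M=7  r_T3=6 ✗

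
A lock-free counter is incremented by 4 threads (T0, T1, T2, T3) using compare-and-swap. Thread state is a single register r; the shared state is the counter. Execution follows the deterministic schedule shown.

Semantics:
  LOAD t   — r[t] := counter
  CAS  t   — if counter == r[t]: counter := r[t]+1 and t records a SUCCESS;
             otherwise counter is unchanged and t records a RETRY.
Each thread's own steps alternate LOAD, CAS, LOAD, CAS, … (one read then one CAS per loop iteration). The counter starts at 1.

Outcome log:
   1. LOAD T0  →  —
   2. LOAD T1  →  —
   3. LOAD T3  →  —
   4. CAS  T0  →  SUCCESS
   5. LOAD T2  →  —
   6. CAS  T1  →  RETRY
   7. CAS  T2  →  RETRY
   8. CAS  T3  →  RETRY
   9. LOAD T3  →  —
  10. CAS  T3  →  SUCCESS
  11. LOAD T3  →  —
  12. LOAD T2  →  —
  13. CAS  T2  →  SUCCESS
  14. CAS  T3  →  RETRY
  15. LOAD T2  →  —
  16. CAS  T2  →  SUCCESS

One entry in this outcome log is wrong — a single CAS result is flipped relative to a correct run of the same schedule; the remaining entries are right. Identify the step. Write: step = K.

Correct run:
[1] T0.load  rd  (counter 1, T0.r 1)
[2] T1.load  rd  (counter 1, T1.r 1)
[3] T3.load  rd  (counter 1, T3.r 1)
[4] T0.cas  hit  (counter 2, T0.r 1)
[5] T2.load  rd  (counter 2, T2.r 2)
[6] T1.cas  miss  (counter 2, T1.r 1)
[7] T2.cas  hit  (counter 3, T2.r 2)
[8] T3.cas  miss  (counter 3, T3.r 1)
[9] T3.load  rd  (counter 3, T3.r 3)
[10] T3.cas  hit  (counter 4, T3.r 3)
[11] T3.load  rd  (counter 4, T3.r 4)
[12] T2.load  rd  (counter 4, T2.r 4)
[13] T2.cas  hit  (counter 5, T2.r 4)
[14] T3.cas  miss  (counter 5, T3.r 4)
[15] T2.load  rd  (counter 5, T2.r 5)
[16] T2.cas  hit  (counter 6, T2.r 5)
Log disagrees first at step 7.

step = 7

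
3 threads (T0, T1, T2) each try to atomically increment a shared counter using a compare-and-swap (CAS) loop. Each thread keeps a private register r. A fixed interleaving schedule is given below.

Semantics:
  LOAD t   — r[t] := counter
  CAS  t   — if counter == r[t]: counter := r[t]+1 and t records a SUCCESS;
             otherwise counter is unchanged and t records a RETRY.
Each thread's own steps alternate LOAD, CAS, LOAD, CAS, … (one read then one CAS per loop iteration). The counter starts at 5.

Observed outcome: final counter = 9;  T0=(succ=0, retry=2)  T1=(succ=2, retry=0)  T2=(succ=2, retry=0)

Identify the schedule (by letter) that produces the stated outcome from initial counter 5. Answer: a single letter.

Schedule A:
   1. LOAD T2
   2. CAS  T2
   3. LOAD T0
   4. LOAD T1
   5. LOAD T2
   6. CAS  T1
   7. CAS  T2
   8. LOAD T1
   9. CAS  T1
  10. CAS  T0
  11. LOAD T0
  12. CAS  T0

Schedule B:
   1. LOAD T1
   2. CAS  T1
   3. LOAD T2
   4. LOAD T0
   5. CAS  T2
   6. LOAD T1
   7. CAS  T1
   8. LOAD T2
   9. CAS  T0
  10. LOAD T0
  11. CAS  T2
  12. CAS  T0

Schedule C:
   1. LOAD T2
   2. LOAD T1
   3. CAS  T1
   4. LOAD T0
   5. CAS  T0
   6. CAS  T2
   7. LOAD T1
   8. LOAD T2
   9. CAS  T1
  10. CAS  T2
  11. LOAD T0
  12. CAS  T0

B

Tracing schedule B:
#1 T1 reads 5
#2 T1 CAS(5→6) writes; counter now 6
#3 T2 reads 6
#4 T0 reads 6
#5 T2 CAS(6→7) writes; counter now 7
#6 T1 reads 7
#7 T1 CAS(7→8) writes; counter now 8
#8 T2 reads 8
#9 T0 CAS(6→7) fails; counter now 8
#10 T0 reads 8
#11 T2 CAS(8→9) writes; counter now 9
#12 T0 CAS(8→9) fails; counter now 9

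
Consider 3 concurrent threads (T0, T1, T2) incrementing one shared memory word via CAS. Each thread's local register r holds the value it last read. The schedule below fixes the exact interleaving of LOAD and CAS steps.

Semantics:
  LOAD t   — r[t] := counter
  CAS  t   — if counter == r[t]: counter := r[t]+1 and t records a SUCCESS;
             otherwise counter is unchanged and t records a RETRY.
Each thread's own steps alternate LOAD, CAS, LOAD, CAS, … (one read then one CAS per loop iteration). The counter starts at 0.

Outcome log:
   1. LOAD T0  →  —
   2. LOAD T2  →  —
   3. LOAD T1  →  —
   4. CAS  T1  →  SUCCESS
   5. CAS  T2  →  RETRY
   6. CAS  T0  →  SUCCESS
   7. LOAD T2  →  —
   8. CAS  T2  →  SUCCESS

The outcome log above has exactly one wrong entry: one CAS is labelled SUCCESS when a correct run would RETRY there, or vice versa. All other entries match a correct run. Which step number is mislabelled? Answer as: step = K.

Reference trace:
T0 LOAD — after: cnt=0, r=0 — load
T2 LOAD — after: cnt=0, r=0 — load
T1 LOAD — after: cnt=0, r=0 — load
T1 CAS — after: cnt=1, r=0 — ok
T2 CAS — after: cnt=1, r=0 — retry
T0 CAS — after: cnt=1, r=0 — retry
T2 LOAD — after: cnt=1, r=1 — load
T2 CAS — after: cnt=2, r=1 — ok
Log disagrees first at step 6.

step = 6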